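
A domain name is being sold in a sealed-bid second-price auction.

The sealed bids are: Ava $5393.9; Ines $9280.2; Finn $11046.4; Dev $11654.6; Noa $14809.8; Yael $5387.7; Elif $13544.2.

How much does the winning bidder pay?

Highest bid: Noa at $14809.8, so Noa wins.
Second-highest bid: Elif at $13544.2 — that is the price the winner pays.

$13544.2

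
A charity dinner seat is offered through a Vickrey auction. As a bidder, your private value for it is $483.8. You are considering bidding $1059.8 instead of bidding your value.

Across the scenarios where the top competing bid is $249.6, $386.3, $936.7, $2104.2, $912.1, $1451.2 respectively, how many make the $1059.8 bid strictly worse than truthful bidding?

The deviation hurts exactly when the highest competing bid lies strictly between $483.8 and $1059.8 — overbidding then wins at a price above your value.
$249.6: below both → same outcome either way.
$386.3: below both → same outcome either way.
$936.7: inside the interval → strictly worse (loss $452.9).
$2104.2: above both → same outcome either way.
$912.1: inside the interval → strictly worse (loss $428.3).
$1451.2: above both → same outcome either way.
Count: 2.

2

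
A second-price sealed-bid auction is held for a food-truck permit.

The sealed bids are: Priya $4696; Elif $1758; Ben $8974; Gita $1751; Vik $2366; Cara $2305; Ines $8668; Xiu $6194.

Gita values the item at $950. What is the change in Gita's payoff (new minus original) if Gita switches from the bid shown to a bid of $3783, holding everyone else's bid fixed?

The highest bid among the other bidders is $8974; Gita's bid doesn't change that.
Original bid $1751: Gita is not highest (top rival bid is $8974); payoff $0.
Alternative bid $3783: Gita is not highest (top rival bid is $8974); payoff $0.
Change in payoff = $0 − ($0) = $0.

$0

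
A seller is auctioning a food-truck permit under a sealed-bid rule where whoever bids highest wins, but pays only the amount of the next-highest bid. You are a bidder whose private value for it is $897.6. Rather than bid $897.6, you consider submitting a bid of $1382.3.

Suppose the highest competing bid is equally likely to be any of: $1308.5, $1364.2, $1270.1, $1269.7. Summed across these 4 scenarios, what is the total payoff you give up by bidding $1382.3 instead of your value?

The deviation costs you only when the competing bid falls strictly between $897.6 and $1382.3; elsewhere both bids give the same outcome.
$1308.5: truthful payoff $0, deviation payoff −$410.9 → loss $410.9.
$1364.2: truthful payoff $0, deviation payoff −$466.6 → loss $466.6.
$1270.1: truthful payoff $0, deviation payoff −$372.5 → loss $372.5.
$1269.7: truthful payoff $0, deviation payoff −$372.1 → loss $372.1.
Total loss = $410.9 + $466.6 + $372.5 + $372.1 = $1622.1.

$1622.1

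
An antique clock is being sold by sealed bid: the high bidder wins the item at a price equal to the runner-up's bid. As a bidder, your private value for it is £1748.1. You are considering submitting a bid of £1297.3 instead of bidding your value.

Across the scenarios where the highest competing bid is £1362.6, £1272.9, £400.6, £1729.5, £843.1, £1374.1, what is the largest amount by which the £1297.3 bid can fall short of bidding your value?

£1362.6: truthful gives £385.5, deviation gives £0 → loss £385.5.
£1272.9: same outcome either way → loss £0.
£400.6: same outcome either way → loss £0.
£1729.5: truthful gives £18.6, deviation gives £0 → loss £18.6.
£843.1: same outcome either way → loss £0.
£1374.1: truthful gives £374, deviation gives £0 → loss £374.
Maximum loss: £385.5.

£385.5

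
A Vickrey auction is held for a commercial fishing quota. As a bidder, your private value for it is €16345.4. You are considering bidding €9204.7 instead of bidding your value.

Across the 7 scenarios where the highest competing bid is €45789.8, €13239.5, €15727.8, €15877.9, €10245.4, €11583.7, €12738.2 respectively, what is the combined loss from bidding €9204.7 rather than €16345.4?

The deviation costs you only when the competing bid falls strictly between €9204.7 and €16345.4; elsewhere both bids give the same outcome.
€45789.8: outcomes coincide → loss €0.
€13239.5: truthful payoff €3105.9, deviation payoff €0 → loss €3105.9.
€15727.8: truthful payoff €617.6, deviation payoff €0 → loss €617.6.
€15877.9: truthful payoff €467.5, deviation payoff €0 → loss €467.5.
€10245.4: truthful payoff €6100, deviation payoff €0 → loss €6100.
€11583.7: truthful payoff €4761.7, deviation payoff €0 → loss €4761.7.
€12738.2: truthful payoff €3607.2, deviation payoff €0 → loss €3607.2.
Total loss = €3105.9 + €617.6 + €467.5 + €6100 + €4761.7 + €3607.2 = €18659.9.

€18659.9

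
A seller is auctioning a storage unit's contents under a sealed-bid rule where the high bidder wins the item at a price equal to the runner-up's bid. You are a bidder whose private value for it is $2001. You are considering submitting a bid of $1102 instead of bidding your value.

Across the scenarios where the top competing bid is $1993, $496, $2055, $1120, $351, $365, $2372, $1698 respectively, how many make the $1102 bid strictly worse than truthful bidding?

3

The deviation hurts exactly when the highest competing bid lies strictly between $1102 and $2001 — underbidding then forfeits a profitable win.
$1993: inside the interval → strictly worse (loss $8).
$496: below both → same outcome either way.
$2055: above both → same outcome either way.
$1120: inside the interval → strictly worse (loss $881).
$351: below both → same outcome either way.
$365: below both → same outcome either way.
$2372: above both → same outcome either way.
$1698: inside the interval → strictly worse (loss $303).
Count: 3.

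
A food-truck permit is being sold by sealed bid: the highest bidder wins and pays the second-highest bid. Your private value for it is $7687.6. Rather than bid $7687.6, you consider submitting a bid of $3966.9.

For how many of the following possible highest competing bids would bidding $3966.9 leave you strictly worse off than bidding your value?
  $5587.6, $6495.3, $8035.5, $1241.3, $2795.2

The deviation hurts exactly when the highest competing bid lies strictly between $3966.9 and $7687.6 — underbidding then forfeits a profitable win.
$5587.6: inside the interval → strictly worse (loss $2100).
$6495.3: inside the interval → strictly worse (loss $1192.3).
$8035.5: above both → same outcome either way.
$1241.3: below both → same outcome either way.
$2795.2: below both → same outcome either way.
Count: 2.

2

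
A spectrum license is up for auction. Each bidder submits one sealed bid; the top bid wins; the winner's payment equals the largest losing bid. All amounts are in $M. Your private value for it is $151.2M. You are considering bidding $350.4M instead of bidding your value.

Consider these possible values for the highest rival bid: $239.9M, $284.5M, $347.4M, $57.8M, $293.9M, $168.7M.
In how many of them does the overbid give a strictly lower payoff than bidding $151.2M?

The deviation hurts exactly when the highest competing bid lies strictly between $151.2M and $350.4M — overbidding then wins at a price above your value.
$239.9M: inside the interval → strictly worse (loss $88.7M).
$284.5M: inside the interval → strictly worse (loss $133.3M).
$347.4M: inside the interval → strictly worse (loss $196.2M).
$57.8M: below both → same outcome either way.
$293.9M: inside the interval → strictly worse (loss $142.7M).
$168.7M: inside the interval → strictly worse (loss $17.5M).
Count: 5.

5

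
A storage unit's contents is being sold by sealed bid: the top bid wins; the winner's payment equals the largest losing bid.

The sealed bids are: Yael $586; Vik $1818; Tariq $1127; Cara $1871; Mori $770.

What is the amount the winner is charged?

$1818

Highest bid: Cara at $1871, so Cara wins.
Second-highest bid: Vik at $1818 — that is the price the winner pays.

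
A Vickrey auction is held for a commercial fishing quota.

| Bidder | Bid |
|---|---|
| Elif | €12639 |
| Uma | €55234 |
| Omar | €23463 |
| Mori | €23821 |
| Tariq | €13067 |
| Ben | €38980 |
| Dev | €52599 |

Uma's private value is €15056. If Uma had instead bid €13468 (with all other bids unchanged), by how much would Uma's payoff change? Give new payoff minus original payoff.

The highest bid among the other bidders is €52599; Uma's bid doesn't change that.
Original bid €55234: Uma is highest, pays the top rival bid €52599; payoff €15056 − €52599 = −€37543.
Alternative bid €13468: Uma is not highest (top rival bid is €52599); payoff €0.
Change in payoff = €0 − (−€37543) = €37543.

€37543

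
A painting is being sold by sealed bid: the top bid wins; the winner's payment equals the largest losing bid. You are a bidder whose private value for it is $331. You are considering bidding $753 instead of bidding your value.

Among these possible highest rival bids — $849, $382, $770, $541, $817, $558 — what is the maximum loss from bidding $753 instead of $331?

$849: same outcome either way → loss $0.
$382: truthful gives $0, deviation gives −$51 → loss $51.
$770: same outcome either way → loss $0.
$541: truthful gives $0, deviation gives −$210 → loss $210.
$817: same outcome either way → loss $0.
$558: truthful gives $0, deviation gives −$227 → loss $227.
Maximum loss: $227.

$227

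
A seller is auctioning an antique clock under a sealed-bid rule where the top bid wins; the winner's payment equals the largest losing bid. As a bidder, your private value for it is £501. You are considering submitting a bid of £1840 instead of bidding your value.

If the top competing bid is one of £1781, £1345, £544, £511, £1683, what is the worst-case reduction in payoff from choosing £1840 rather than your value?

£1781: truthful gives £0, deviation gives −£1280 → loss £1280.
£1345: truthful gives £0, deviation gives −£844 → loss £844.
£544: truthful gives £0, deviation gives −£43 → loss £43.
£511: truthful gives £0, deviation gives −£10 → loss £10.
£1683: truthful gives £0, deviation gives −£1182 → loss £1182.
Maximum loss: £1280.

£1280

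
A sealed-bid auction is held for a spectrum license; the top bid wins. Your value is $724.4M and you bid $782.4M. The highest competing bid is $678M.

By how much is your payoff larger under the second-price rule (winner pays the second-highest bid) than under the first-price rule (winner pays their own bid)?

You have the highest bid, so you win under either rule.
Second-price: pay $678M → payoff $46.4M.
First-price: pay your own bid $782.4M → payoff −$58M.
Difference = $46.4M − (−$58M) = $104.4M.

$104.4M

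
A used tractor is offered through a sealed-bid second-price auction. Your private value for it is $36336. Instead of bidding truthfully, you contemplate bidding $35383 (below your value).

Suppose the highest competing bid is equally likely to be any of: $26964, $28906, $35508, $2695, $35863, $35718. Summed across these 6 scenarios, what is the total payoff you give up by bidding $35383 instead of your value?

$1919

The deviation costs you only when the competing bid falls strictly between $35383 and $36336; elsewhere both bids give the same outcome.
$26964: outcomes coincide → loss $0.
$28906: outcomes coincide → loss $0.
$35508: truthful payoff $828, deviation payoff $0 → loss $828.
$2695: outcomes coincide → loss $0.
$35863: truthful payoff $473, deviation payoff $0 → loss $473.
$35718: truthful payoff $618, deviation payoff $0 → loss $618.
Total loss = $828 + $473 + $618 = $1919.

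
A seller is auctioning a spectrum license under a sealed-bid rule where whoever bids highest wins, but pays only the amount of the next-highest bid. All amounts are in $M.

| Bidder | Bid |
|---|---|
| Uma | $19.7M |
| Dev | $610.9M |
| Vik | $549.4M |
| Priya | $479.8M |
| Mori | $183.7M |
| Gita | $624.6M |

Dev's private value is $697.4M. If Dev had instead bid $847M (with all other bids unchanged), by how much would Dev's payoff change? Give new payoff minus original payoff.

$72.8M

The highest bid among the other bidders is $624.6M; Dev's bid doesn't change that.
Original bid $610.9M: Dev is not highest (top rival bid is $624.6M); payoff $0M.
Alternative bid $847M: Dev is highest, pays the top rival bid $624.6M; payoff $697.4M − $624.6M = $72.8M.
Change in payoff = $72.8M − ($0M) = $72.8M.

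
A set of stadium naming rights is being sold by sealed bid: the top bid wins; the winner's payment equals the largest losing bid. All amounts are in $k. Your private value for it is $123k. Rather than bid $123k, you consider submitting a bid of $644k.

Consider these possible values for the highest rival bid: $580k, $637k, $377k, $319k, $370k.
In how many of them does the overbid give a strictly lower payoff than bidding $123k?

5

The deviation hurts exactly when the highest competing bid lies strictly between $123k and $644k — overbidding then wins at a price above your value.
$580k: inside the interval → strictly worse (loss $457k).
$637k: inside the interval → strictly worse (loss $514k).
$377k: inside the interval → strictly worse (loss $254k).
$319k: inside the interval → strictly worse (loss $196k).
$370k: inside the interval → strictly worse (loss $247k).
Count: 5.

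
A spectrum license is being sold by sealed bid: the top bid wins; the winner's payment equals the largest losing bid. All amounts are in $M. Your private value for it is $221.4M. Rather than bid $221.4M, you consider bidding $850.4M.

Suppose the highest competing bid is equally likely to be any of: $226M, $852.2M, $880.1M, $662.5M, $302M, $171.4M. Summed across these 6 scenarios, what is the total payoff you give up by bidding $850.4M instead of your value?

The deviation costs you only when the competing bid falls strictly between $221.4M and $850.4M; elsewhere both bids give the same outcome.
$226M: truthful payoff $0M, deviation payoff −$4.6M → loss $4.6M.
$852.2M: outcomes coincide → loss $0M.
$880.1M: outcomes coincide → loss $0M.
$662.5M: truthful payoff $0M, deviation payoff −$441.1M → loss $441.1M.
$302M: truthful payoff $0M, deviation payoff −$80.6M → loss $80.6M.
$171.4M: outcomes coincide → loss $0M.
Total loss = $4.6M + $441.1M + $80.6M = $526.3M.

$526.3M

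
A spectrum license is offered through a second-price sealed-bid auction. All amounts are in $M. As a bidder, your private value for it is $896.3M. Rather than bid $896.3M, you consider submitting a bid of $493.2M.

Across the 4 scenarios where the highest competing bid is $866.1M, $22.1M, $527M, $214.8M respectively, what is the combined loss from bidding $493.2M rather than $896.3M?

The deviation costs you only when the competing bid falls strictly between $493.2M and $896.3M; elsewhere both bids give the same outcome.
$866.1M: truthful payoff $30.2M, deviation payoff $0M → loss $30.2M.
$22.1M: outcomes coincide → loss $0M.
$527M: truthful payoff $369.3M, deviation payoff $0M → loss $369.3M.
$214.8M: outcomes coincide → loss $0M.
Total loss = $30.2M + $369.3M = $399.5M.

$399.5M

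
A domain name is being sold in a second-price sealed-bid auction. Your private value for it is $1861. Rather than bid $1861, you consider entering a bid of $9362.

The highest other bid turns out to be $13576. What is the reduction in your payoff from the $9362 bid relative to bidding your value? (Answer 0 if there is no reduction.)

Bidding your value $1861: you lose (since $1861 < $13576). Payoff $0.
Bidding $9362: you lose. Payoff $0.
Difference = $0 − $0 = $0; both bids lead to the same outcome because the competing bid is above both your value and your alternative bid.
In a second-price auction your bid sets only whether you win, not what you pay, so bidding your true value is weakly dominant.

$0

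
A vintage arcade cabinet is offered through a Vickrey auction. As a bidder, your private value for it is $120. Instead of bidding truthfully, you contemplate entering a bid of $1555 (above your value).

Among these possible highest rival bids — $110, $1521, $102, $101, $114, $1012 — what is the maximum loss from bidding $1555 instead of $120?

$110: same outcome either way → loss $0.
$1521: truthful gives $0, deviation gives −$1401 → loss $1401.
$102: same outcome either way → loss $0.
$101: same outcome either way → loss $0.
$114: same outcome either way → loss $0.
$1012: truthful gives $0, deviation gives −$892 → loss $892.
Maximum loss: $1401.

$1401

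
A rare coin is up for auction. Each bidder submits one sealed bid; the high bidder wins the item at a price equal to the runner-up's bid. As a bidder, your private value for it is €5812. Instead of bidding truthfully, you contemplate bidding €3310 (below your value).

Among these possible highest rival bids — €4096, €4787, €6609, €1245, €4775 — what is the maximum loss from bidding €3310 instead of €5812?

€4096: truthful gives €1716, deviation gives €0 → loss €1716.
€4787: truthful gives €1025, deviation gives €0 → loss €1025.
€6609: same outcome either way → loss €0.
€1245: same outcome either way → loss €0.
€4775: truthful gives €1037, deviation gives €0 → loss €1037.
Maximum loss: €1716.

€1716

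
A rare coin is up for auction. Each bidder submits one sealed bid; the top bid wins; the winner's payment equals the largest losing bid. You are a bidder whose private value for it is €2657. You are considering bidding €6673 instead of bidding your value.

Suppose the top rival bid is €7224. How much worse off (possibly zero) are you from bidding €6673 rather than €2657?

Bidding your value €2657: you lose (since €2657 < €7224). Payoff €0.
Bidding €6673: you lose. Payoff €0.
Difference = €0 − €0 = €0; both bids lead to the same outcome because the competing bid is above both your value and your alternative bid.

€0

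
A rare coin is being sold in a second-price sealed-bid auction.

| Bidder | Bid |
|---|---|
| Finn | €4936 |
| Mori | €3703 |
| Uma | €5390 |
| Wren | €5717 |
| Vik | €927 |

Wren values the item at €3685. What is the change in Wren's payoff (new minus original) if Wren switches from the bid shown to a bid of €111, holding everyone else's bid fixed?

€1705

The highest bid among the other bidders is €5390; Wren's bid doesn't change that.
Original bid €5717: Wren is highest, pays the top rival bid €5390; payoff €3685 − €5390 = −€1705.
Alternative bid €111: Wren is not highest (top rival bid is €5390); payoff €0.
Change in payoff = €0 − (−€1705) = €1705.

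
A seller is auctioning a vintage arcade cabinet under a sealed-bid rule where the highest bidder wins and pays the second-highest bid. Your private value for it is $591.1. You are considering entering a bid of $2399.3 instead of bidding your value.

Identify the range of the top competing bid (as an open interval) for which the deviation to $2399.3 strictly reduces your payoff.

If the competing bid is below $591.1, both bids win at the same price — no difference.
If it is above $2399.3, both bids lose — no difference.
If it lies strictly between $591.1 and $2399.3, bidding your value loses (payoff 0) while bidding $2399.3 wins at a price above your value (payoff negative).
So the deviation strictly hurts on the open interval ($591.1, $2399.3).

($591.1, $2399.3)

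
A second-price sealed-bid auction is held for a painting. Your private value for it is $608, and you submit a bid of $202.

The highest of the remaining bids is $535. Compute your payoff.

Your bid $202 is below the highest competing bid $535, so you lose.
A losing bidder pays nothing and receives nothing: payoff = $0.

$0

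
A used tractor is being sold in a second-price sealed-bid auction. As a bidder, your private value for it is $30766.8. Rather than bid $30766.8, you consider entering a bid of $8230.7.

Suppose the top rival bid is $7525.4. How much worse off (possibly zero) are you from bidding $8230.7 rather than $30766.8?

$0

Bidding your value $30766.8: you win (since $30766.8 > $7525.4) and pay $7525.4. Payoff $23241.4.
Bidding $8230.7: you win and pay $7525.4. Payoff $30766.8 − $7525.4 = $23241.4.
Difference = $23241.4 − $23241.4 = $0; both bids lead to the same outcome because the competing bid is below both your value and your alternative bid.
Because the price is fixed by the runner-up's bid, deviating from your value can only change a good outcome into a bad one — never the reverse.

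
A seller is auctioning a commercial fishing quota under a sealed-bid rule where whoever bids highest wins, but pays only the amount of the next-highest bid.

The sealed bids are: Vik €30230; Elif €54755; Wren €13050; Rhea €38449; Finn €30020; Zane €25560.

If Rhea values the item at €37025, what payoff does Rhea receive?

€0

Highest bid: Elif at €54755, so Elif wins.
Second-highest bid: Rhea at €38449 — that is the price the winner pays.
Rhea did not win, so Rhea pays nothing and receives nothing: payoff €0.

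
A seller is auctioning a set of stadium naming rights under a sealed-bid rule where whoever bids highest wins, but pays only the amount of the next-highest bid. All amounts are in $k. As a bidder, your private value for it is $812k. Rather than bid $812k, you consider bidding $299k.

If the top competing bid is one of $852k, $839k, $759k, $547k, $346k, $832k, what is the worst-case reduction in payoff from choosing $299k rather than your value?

$852k: same outcome either way → loss $0k.
$839k: same outcome either way → loss $0k.
$759k: truthful gives $53k, deviation gives $0k → loss $53k.
$547k: truthful gives $265k, deviation gives $0k → loss $265k.
$346k: truthful gives $466k, deviation gives $0k → loss $466k.
$832k: same outcome either way → loss $0k.
Maximum loss: $466k.

$466k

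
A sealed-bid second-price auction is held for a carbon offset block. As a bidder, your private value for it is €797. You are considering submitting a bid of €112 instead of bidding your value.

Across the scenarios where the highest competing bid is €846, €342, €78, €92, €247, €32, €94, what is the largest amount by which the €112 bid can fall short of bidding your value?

€846: same outcome either way → loss €0.
€342: truthful gives €455, deviation gives €0 → loss €455.
€78: same outcome either way → loss €0.
€92: same outcome either way → loss €0.
€247: truthful gives €550, deviation gives €0 → loss €550.
€32: same outcome either way → loss €0.
€94: same outcome either way → loss €0.
Maximum loss: €550.

€550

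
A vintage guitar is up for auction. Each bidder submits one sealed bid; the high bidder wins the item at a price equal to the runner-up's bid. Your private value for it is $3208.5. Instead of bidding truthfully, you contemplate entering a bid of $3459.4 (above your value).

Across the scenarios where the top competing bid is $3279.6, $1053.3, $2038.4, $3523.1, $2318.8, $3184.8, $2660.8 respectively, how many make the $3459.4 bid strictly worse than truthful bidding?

1

The deviation hurts exactly when the highest competing bid lies strictly between $3208.5 and $3459.4 — overbidding then wins at a price above your value.
$3279.6: inside the interval → strictly worse (loss $71.1).
$1053.3: below both → same outcome either way.
$2038.4: below both → same outcome either way.
$3523.1: above both → same outcome either way.
$2318.8: below both → same outcome either way.
$3184.8: below both → same outcome either way.
$2660.8: below both → same outcome either way.
Count: 1.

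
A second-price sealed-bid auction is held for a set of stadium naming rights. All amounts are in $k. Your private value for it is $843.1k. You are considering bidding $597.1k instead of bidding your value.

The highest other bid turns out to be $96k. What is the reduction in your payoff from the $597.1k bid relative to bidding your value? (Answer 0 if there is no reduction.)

$0k

Bidding your value $843.1k: you win (since $843.1k > $96k) and pay $96k. Payoff $747.1k.
Bidding $597.1k: you win and pay $96k. Payoff $843.1k − $96k = $747.1k.
Difference = $747.1k − $747.1k = $0k; both bids lead to the same outcome because the competing bid is below both your value and your alternative bid.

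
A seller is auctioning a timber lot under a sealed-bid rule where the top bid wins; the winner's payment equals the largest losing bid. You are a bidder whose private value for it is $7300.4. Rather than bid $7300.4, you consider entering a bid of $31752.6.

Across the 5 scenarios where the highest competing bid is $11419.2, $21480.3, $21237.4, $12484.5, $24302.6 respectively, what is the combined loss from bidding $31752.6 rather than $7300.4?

$54422

The deviation costs you only when the competing bid falls strictly between $7300.4 and $31752.6; elsewhere both bids give the same outcome.
$11419.2: truthful payoff $0, deviation payoff −$4118.8 → loss $4118.8.
$21480.3: truthful payoff $0, deviation payoff −$14179.9 → loss $14179.9.
$21237.4: truthful payoff $0, deviation payoff −$13937 → loss $13937.
$12484.5: truthful payoff $0, deviation payoff −$5184.1 → loss $5184.1.
$24302.6: truthful payoff $0, deviation payoff −$17002.2 → loss $17002.2.
Total loss = $4118.8 + $14179.9 + $13937 + $5184.1 + $17002.2 = $54422.
Because the price is fixed by the runner-up's bid, deviating from your value can only change a good outcome into a bad one — never the reverse.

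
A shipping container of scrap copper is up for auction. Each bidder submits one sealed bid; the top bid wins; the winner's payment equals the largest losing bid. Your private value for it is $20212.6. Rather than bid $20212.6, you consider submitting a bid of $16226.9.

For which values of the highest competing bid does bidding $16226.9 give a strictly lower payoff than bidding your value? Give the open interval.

If the competing bid is below $16226.9, both bids win at the same price — no difference.
If it is above $20212.6, both bids lose — no difference.
If it lies strictly between $16226.9 and $20212.6, bidding your value wins at a price below your value (positive payoff) while bidding $16226.9 loses (payoff 0).
So the deviation strictly hurts on the open interval ($16226.9, $20212.6).

($16226.9, $20212.6)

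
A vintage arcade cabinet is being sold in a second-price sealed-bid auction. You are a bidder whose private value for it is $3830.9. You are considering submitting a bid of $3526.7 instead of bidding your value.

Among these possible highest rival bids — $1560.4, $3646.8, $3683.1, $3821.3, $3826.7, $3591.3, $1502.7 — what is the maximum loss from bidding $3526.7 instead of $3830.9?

$239.6

$1560.4: same outcome either way → loss $0.
$3646.8: truthful gives $184.1, deviation gives $0 → loss $184.1.
$3683.1: truthful gives $147.8, deviation gives $0 → loss $147.8.
$3821.3: truthful gives $9.6, deviation gives $0 → loss $9.6.
$3826.7: truthful gives $4.2, deviation gives $0 → loss $4.2.
$3591.3: truthful gives $239.6, deviation gives $0 → loss $239.6.
$1502.7: same outcome either way → loss $0.
Maximum loss: $239.6.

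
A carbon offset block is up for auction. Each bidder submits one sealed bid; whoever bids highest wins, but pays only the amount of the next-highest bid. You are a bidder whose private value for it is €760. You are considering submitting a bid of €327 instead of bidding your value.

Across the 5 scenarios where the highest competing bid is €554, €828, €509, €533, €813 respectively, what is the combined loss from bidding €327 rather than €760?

€684

The deviation costs you only when the competing bid falls strictly between €327 and €760; elsewhere both bids give the same outcome.
€554: truthful payoff €206, deviation payoff €0 → loss €206.
€828: outcomes coincide → loss €0.
€509: truthful payoff €251, deviation payoff €0 → loss €251.
€533: truthful payoff €227, deviation payoff €0 → loss €227.
€813: outcomes coincide → loss €0.
Total loss = €206 + €251 + €227 = €684.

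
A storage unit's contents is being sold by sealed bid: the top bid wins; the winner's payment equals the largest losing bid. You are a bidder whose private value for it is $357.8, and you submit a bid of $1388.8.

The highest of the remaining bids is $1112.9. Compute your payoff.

Your bid $1388.8 exceeds the highest competing bid $1112.9, so you win.
In a second-price auction the winner pays the second-highest bid, $1112.9.
Payoff = value − price = $357.8 − $1112.9 = −$755.1.

−$755.1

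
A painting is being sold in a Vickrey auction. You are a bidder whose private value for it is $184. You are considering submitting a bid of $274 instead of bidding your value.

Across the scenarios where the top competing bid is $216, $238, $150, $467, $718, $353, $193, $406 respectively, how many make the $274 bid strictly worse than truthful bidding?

The deviation hurts exactly when the highest competing bid lies strictly between $184 and $274 — overbidding then wins at a price above your value.
$216: inside the interval → strictly worse (loss $32).
$238: inside the interval → strictly worse (loss $54).
$150: below both → same outcome either way.
$467: above both → same outcome either way.
$718: above both → same outcome either way.
$353: above both → same outcome either way.
$193: inside the interval → strictly worse (loss $9).
$406: above both → same outcome either way.
Count: 3.

3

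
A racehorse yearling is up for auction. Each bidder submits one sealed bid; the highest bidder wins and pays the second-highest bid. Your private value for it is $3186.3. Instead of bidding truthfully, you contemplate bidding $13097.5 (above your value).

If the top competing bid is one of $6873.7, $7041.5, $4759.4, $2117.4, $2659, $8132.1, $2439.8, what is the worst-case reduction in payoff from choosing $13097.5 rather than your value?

$4945.8

$6873.7: truthful gives $0, deviation gives −$3687.4 → loss $3687.4.
$7041.5: truthful gives $0, deviation gives −$3855.2 → loss $3855.2.
$4759.4: truthful gives $0, deviation gives −$1573.1 → loss $1573.1.
$2117.4: same outcome either way → loss $0.
$2659: same outcome either way → loss $0.
$8132.1: truthful gives $0, deviation gives −$4945.8 → loss $4945.8.
$2439.8: same outcome either way → loss $0.
Maximum loss: $4945.8.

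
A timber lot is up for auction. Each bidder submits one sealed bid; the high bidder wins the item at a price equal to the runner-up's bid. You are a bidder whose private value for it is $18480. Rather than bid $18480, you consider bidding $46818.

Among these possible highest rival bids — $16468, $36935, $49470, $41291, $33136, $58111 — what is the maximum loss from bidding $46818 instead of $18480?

$16468: same outcome either way → loss $0.
$36935: truthful gives $0, deviation gives −$18455 → loss $18455.
$49470: same outcome either way → loss $0.
$41291: truthful gives $0, deviation gives −$22811 → loss $22811.
$33136: truthful gives $0, deviation gives −$14656 → loss $14656.
$58111: same outcome either way → loss $0.
Maximum loss: $22811.

$22811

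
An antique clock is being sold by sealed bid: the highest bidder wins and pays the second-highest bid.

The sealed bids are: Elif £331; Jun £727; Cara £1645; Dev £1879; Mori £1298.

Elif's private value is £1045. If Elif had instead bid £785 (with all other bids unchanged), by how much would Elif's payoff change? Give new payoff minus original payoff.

The highest bid among the other bidders is £1879; Elif's bid doesn't change that.
Original bid £331: Elif is not highest (top rival bid is £1879); payoff £0.
Alternative bid £785: Elif is not highest (top rival bid is £1879); payoff £0.
Change in payoff = £0 − (£0) = £0.

£0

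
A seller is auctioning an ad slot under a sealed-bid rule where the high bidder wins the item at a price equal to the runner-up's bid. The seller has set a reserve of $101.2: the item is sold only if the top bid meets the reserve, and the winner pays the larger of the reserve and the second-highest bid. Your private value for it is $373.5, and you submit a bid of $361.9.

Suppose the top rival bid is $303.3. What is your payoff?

Your bid $361.9 is the highest and exceeds the reserve.
Price = max(second-highest bid, reserve) = max($303.3, $101.2) = $303.3.
Payoff = $373.5 − $303.3 = $70.2.

$70.2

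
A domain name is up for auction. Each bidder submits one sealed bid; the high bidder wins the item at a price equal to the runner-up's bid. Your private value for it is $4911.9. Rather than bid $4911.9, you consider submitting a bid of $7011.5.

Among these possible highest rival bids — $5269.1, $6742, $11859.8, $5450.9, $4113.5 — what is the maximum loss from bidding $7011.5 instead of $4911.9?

$1830.1

$5269.1: truthful gives $0, deviation gives −$357.2 → loss $357.2.
$6742: truthful gives $0, deviation gives −$1830.1 → loss $1830.1.
$11859.8: same outcome either way → loss $0.
$5450.9: truthful gives $0, deviation gives −$539 → loss $539.
$4113.5: same outcome either way → loss $0.
Maximum loss: $1830.1.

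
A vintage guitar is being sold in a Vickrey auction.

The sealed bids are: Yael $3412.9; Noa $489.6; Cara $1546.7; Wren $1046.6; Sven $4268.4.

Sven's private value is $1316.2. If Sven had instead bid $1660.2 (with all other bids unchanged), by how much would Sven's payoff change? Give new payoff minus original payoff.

The highest bid among the other bidders is $3412.9; Sven's bid doesn't change that.
Original bid $4268.4: Sven is highest, pays the top rival bid $3412.9; payoff $1316.2 − $3412.9 = −$2096.7.
Alternative bid $1660.2: Sven is not highest (top rival bid is $3412.9); payoff $0.
Change in payoff = $0 − (−$2096.7) = $2096.7.

$2096.7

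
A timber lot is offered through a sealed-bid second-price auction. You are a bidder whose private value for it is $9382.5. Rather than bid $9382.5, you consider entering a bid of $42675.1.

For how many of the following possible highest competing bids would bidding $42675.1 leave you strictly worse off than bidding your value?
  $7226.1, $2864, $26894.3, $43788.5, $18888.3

The deviation hurts exactly when the highest competing bid lies strictly between $9382.5 and $42675.1 — overbidding then wins at a price above your value.
$7226.1: below both → same outcome either way.
$2864: below both → same outcome either way.
$26894.3: inside the interval → strictly worse (loss $17511.8).
$43788.5: above both → same outcome either way.
$18888.3: inside the interval → strictly worse (loss $9505.8).
Count: 2.

2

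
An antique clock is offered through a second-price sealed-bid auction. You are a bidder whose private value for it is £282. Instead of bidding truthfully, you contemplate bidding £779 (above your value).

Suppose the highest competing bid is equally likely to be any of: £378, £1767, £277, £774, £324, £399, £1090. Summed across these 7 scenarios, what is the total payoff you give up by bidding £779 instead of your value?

£747

The deviation costs you only when the competing bid falls strictly between £282 and £779; elsewhere both bids give the same outcome.
£378: truthful payoff £0, deviation payoff −£96 → loss £96.
£1767: outcomes coincide → loss £0.
£277: outcomes coincide → loss £0.
£774: truthful payoff £0, deviation payoff −£492 → loss £492.
£324: truthful payoff £0, deviation payoff −£42 → loss £42.
£399: truthful payoff £0, deviation payoff −£117 → loss £117.
£1090: outcomes coincide → loss £0.
Total loss = £96 + £492 + £42 + £117 = £747.
Truthful bidding weakly dominates here: raising your bid can only win items priced above your value, and lowering it can only forfeit items priced below.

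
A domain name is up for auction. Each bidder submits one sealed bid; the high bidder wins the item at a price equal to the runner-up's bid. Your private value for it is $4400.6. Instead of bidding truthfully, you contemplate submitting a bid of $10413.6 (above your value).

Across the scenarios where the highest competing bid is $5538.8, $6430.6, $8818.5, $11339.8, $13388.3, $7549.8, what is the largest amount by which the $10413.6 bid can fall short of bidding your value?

$5538.8: truthful gives $0, deviation gives −$1138.2 → loss $1138.2.
$6430.6: truthful gives $0, deviation gives −$2030 → loss $2030.
$8818.5: truthful gives $0, deviation gives −$4417.9 → loss $4417.9.
$11339.8: same outcome either way → loss $0.
$13388.3: same outcome either way → loss $0.
$7549.8: truthful gives $0, deviation gives −$3149.2 → loss $3149.2.
Maximum loss: $4417.9.

$4417.9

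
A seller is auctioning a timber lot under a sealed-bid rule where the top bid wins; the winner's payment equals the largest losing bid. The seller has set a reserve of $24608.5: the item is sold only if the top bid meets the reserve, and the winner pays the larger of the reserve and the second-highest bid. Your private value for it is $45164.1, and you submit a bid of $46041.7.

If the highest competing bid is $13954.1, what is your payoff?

$20555.6

Your bid $46041.7 is the highest and exceeds the reserve.
Price = max(second-highest bid, reserve) = max($13954.1, $24608.5) = $24608.5.
Payoff = $45164.1 − $24608.5 = $20555.6.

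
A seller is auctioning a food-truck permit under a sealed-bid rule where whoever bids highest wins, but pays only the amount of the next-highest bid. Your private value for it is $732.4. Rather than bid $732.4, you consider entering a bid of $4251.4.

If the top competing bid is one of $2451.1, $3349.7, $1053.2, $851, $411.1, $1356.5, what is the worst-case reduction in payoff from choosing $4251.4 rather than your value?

$2617.3

$2451.1: truthful gives $0, deviation gives −$1718.7 → loss $1718.7.
$3349.7: truthful gives $0, deviation gives −$2617.3 → loss $2617.3.
$1053.2: truthful gives $0, deviation gives −$320.8 → loss $320.8.
$851: truthful gives $0, deviation gives −$118.6 → loss $118.6.
$411.1: same outcome either way → loss $0.
$1356.5: truthful gives $0, deviation gives −$624.1 → loss $624.1.
Maximum loss: $2617.3.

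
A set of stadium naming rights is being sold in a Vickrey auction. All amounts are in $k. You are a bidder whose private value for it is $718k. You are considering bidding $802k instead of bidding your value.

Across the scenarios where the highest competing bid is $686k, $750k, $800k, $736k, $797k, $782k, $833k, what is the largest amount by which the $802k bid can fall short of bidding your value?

$686k: same outcome either way → loss $0k.
$750k: truthful gives $0k, deviation gives −$32k → loss $32k.
$800k: truthful gives $0k, deviation gives −$82k → loss $82k.
$736k: truthful gives $0k, deviation gives −$18k → loss $18k.
$797k: truthful gives $0k, deviation gives −$79k → loss $79k.
$782k: truthful gives $0k, deviation gives −$64k → loss $64k.
$833k: same outcome either way → loss $0k.
Maximum loss: $82k.

$82k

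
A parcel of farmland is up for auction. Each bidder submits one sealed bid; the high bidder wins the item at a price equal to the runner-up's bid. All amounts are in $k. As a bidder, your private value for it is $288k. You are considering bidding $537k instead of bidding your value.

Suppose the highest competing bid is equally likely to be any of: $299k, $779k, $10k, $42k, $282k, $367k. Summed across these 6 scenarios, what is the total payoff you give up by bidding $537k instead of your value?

The deviation costs you only when the competing bid falls strictly between $288k and $537k; elsewhere both bids give the same outcome.
$299k: truthful payoff $0k, deviation payoff −$11k → loss $11k.
$779k: outcomes coincide → loss $0k.
$10k: outcomes coincide → loss $0k.
$42k: outcomes coincide → loss $0k.
$282k: outcomes coincide → loss $0k.
$367k: truthful payoff $0k, deviation payoff −$79k → loss $79k.
Total loss = $11k + $79k = $90k.
In a second-price auction your bid sets only whether you win, not what you pay, so bidding your true value is weakly dominant.

$90k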